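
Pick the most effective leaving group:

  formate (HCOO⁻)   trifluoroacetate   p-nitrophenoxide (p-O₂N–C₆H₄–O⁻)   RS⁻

trifluoroacetate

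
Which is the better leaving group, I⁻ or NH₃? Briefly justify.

I⁻

I⁻ is the better leaving group.
pKₐ(HI) ≈ -10 versus pKₐ(NH₄⁺) ≈ 9.2: I⁻ is the much weaker base.
Large, highly polarisable; very weak base.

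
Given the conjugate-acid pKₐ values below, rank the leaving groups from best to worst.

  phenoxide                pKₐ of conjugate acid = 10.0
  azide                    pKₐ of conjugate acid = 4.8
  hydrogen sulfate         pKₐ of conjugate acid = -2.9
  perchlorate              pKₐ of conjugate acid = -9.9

Lower conjugate-acid pKₐ ⇒ weaker base ⇒ better leaving group.
Sorting by the given values: perchlorate (-9.9), hydrogen sulfate (-2.9), azide (4.8), phenoxide (10.0).

perchlorate > hydrogen sulfate > azide > phenoxide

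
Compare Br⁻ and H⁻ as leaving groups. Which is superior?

Br⁻ is the better leaving group.
pKₐ(HBr) ≈ -9 versus pKₐ(H₂) ≈ 36: Br⁻ is the much weaker base.
Weak base; good leaving group.

Br⁻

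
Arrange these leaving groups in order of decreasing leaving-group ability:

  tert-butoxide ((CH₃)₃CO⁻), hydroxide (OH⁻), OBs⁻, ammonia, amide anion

A good leaving group is a weak base: the lower the pKₐ of its conjugate acid, the more readily it departs.
OBs⁻: pKₐ(p-BrC₆H₄SO₃H) ≈ -2.8
ammonia: pKₐ(NH₄⁺) ≈ 9.2
hydroxide (OH⁻): pKₐ(H₂O) ≈ 15.7
tert-butoxide ((CH₃)₃CO⁻): pKₐ(t-BuOH) ≈ 18 — bulky, strongly basic alkoxide
amide anion: pKₐ(NH₃) ≈ 38 — extremely strong base; never a leaving group

OBs⁻ > ammonia > hydroxide (OH⁻) > tert-butoxide ((CH₃)₃CO⁻) > amide anion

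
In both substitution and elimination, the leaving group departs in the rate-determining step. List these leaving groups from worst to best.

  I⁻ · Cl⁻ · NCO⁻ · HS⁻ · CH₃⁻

CH₃⁻ < HS⁻ < NCO⁻ < Cl⁻ < I⁻

Leaving-group ability tracks the stability of the departed species; conjugate-acid pKₐ is the usual yardstick (lower pKₐ → better LG).
I⁻: pKₐ(HI) ≈ -10
Cl⁻: pKₐ(HCl) ≈ -7 — moderately weak base
NCO⁻: pKₐ(HOCN) ≈ 3.5
HS⁻: pKₐ(H₂S) ≈ 7
CH₃⁻: pKₐ(CH₄) ≈ 48 — unstabilised carbanion; the worst conceivable leaving group
Reversing gives the worst-to-best order requested.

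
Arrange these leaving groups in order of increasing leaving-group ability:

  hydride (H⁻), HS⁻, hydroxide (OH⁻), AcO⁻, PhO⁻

AcO⁻: pKₐ(CH₃COOH) ≈ 4.8
HS⁻: pKₐ(H₂S) ≈ 7 — larger and more polarisable than the oxygen analogue
PhO⁻: pKₐ(C₆H₅OH (phenol)) ≈ 10 — resonance into the ring helps, but still a poor LG
hydroxide (OH⁻): pKₐ(H₂O) ≈ 15.7
hydride (H⁻): pKₐ(H₂) ≈ 36
The question asks for worst first, so the sequence is read in increasing leaving-group ability.

hydride (H⁻) < hydroxide (OH⁻) < PhO⁻ < HS⁻ < AcO⁻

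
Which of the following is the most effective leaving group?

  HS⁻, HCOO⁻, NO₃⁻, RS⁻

NO₃⁻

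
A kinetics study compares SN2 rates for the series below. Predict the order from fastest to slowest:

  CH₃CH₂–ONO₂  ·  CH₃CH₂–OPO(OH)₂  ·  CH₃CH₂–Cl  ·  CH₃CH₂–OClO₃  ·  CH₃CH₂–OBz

Same R in every case — rank the leaving groups.
A good leaving group is a weak base: the lower the pKₐ of its conjugate acid, the more readily it departs.
CH₃CH₂–OClO₃ loses ClO₄⁻: pKₐ(HClO₄) ≈ -10
CH₃CH₂–Cl loses Cl⁻: pKₐ(HCl) ≈ -7
CH₃CH₂–ONO₂ loses NO₃⁻: pKₐ(HNO₃) ≈ -1.3
CH₃CH₂–OPO(OH)₂ loses H₂PO₄⁻: pKₐ(H₃PO₄) ≈ 2.1
CH₃CH₂–OBz loses PhCOO⁻: pKₐ(C₆H₅COOH) ≈ 4.2

CH₃CH₂–OClO₃ > CH₃CH₂–Cl > CH₃CH₂–ONO₂ > CH₃CH₂–OPO(OH)₂ > CH₃CH₂–OBz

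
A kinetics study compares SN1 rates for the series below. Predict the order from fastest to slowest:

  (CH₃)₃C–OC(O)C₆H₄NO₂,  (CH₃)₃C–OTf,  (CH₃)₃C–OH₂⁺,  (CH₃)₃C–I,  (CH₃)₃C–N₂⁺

(CH₃)₃C–N₂⁺ > (CH₃)₃C–OTf > (CH₃)₃C–I > (CH₃)₃C–OH₂⁺ > (CH₃)₃C–OC(O)C₆H₄NO₂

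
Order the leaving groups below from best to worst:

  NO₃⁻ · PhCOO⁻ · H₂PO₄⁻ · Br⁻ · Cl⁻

Br⁻: pKₐ(HBr) ≈ -9 — weak base; good leaving group
Cl⁻: pKₐ(HCl) ≈ -7 — moderately weak base
NO₃⁻: pKₐ(HNO₃) ≈ -1.3 — resonance-delocalised over three oxygens
H₂PO₄⁻: pKₐ(H₃PO₄) ≈ 2.1
PhCOO⁻: pKₐ(C₆H₅COOH) ≈ 4.2 — aryl carboxylate

Br⁻ > Cl⁻ > NO₃⁻ > H₂PO₄⁻ > PhCOO⁻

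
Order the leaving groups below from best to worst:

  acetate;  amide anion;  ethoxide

acetate > ethoxide > amide anion

Leaving-group ability tracks the stability of the departed species; conjugate-acid pKₐ is the usual yardstick (lower pKₐ → better LG).
acetate: pKₐ(CH₃COOH) ≈ 4.8
ethoxide: pKₐ(CH₃CH₂OH) ≈ 16 — strong base; alkoxides do not leave unassisted
amide anion: pKₐ(NH₃) ≈ 38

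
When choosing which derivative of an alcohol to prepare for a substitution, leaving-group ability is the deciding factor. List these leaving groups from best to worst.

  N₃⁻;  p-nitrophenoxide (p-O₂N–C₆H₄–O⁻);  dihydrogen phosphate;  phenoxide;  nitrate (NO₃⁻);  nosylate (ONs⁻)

nosylate (ONs⁻): pKₐ(p-O₂NC₆H₄SO₃H) ≈ -3.5
nitrate (NO₃⁻): pKₐ(HNO₃) ≈ -1.3
dihydrogen phosphate: pKₐ(H₃PO₄) ≈ 2.1
N₃⁻: pKₐ(HN₃) ≈ 4.7
p-nitrophenoxide (p-O₂N–C₆H₄–O⁻): pKₐ(p-nitrophenol) ≈ 7.2
phenoxide: pKₐ(C₆H₅OH (phenol)) ≈ 10

nosylate (ONs⁻) > nitrate (NO₃⁻) > dihydrogen phosphate > N₃⁻ > p-nitrophenoxide (p-O₂N–C₆H₄–O⁻) > phenoxide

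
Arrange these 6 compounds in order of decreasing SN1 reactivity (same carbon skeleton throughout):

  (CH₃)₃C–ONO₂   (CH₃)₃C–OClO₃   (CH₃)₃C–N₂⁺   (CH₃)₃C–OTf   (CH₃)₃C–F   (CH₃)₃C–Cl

(CH₃)₃C–N₂⁺ > (CH₃)₃C–OTf > (CH₃)₃C–OClO₃ > (CH₃)₃C–Cl > (CH₃)₃C–ONO₂ > (CH₃)₃C–F

Identical carbon frameworks mean the comparison reduces to leaving-group quality.
Leaving-group ability tracks the stability of the departed species; conjugate-acid pKₐ is the usual yardstick (lower pKₐ → better LG).
(CH₃)₃C–N₂⁺ loses N₂: no meaningful conjugate acid; N₂ departs as an exceptionally stable neutral molecule
(CH₃)₃C–OTf loses OTf⁻: pKₐ(CF₃SO₃H (triflic acid)) ≈ -14
(CH₃)₃C–OClO₃ loses ClO₄⁻: pKₐ(HClO₄) ≈ -10
(CH₃)₃C–Cl loses Cl⁻: pKₐ(HCl) ≈ -7
(CH₃)₃C–ONO₂ loses NO₃⁻: pKₐ(HNO₃) ≈ -1.3
(CH₃)₃C–F loses F⁻: pKₐ(HF) ≈ 3.2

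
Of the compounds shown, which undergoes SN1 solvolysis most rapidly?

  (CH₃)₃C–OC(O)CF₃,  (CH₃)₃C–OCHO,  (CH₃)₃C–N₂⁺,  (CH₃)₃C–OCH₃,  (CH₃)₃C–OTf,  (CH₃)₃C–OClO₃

With the same alkyl group throughout, only the leaving group differentiates the rates.
Rank by basicity of the departing species: weakest base leaves most easily.
(CH₃)₃C–N₂⁺ loses N₂: no meaningful conjugate acid; N₂ departs as an exceptionally stable neutral molecule
(CH₃)₃C–OTf loses OTf⁻: pKₐ(CF₃SO₃H (triflic acid)) ≈ -14
(CH₃)₃C–OClO₃ loses ClO₄⁻: pKₐ(HClO₄) ≈ -10
(CH₃)₃C–OC(O)CF₃ loses CF₃COO⁻: pKₐ(CF₃COOH) ≈ 0.2
(CH₃)₃C–OCHO loses HCOO⁻: pKₐ(HCOOH) ≈ 3.8
(CH₃)₃C–OCH₃ loses CH₃O⁻: pKₐ(CH₃OH) ≈ 15.5

(CH₃)₃C–N₂⁺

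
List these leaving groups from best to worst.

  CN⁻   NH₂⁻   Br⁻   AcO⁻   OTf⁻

OTf⁻ > Br⁻ > AcO⁻ > CN⁻ > NH₂⁻

A good leaving group is a weak base: the lower the pKₐ of its conjugate acid, the more readily it departs.
OTf⁻: pKₐ(CF₃SO₃H (triflic acid)) ≈ -14 — charge spread over three oxygens and a CF₃ group; the premier leaving group in synthesis
Br⁻: pKₐ(HBr) ≈ -9
AcO⁻: pKₐ(CH₃COOH) ≈ 4.8
CN⁻: pKₐ(HCN) ≈ 9.2
NH₂⁻: pKₐ(NH₃) ≈ 38 — extremely strong base; never a leaving group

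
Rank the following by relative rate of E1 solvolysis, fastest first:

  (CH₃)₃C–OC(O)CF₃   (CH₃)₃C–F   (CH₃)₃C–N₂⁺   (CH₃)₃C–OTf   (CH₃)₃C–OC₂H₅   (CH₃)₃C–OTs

Identical carbon frameworks mean the comparison reduces to leaving-group quality.
A good leaving group is a weak base: the lower the pKₐ of its conjugate acid, the more readily it departs.
(CH₃)₃C–N₂⁺ loses N₂: no meaningful conjugate acid; N₂ departs as an exceptionally stable neutral molecule
(CH₃)₃C–OTf loses OTf⁻: pKₐ(CF₃SO₃H (triflic acid)) ≈ -14
(CH₃)₃C–OTs loses OTs⁻: pKₐ(p-CH₃C₆H₄SO₃H (TsOH)) ≈ -2.8
(CH₃)₃C–OC(O)CF₃ loses CF₃COO⁻: pKₐ(CF₃COOH) ≈ 0.2
(CH₃)₃C–F loses F⁻: pKₐ(HF) ≈ 3.2
(CH₃)₃C–OC₂H₅ loses CH₃CH₂O⁻: pKₐ(CH₃CH₂OH) ≈ 16

(CH₃)₃C–N₂⁺ > (CH₃)₃C–OTf > (CH₃)₃C–OTs > (CH₃)₃C–OC(O)CF₃ > (CH₃)₃C–F > (CH₃)₃C–OC₂H₅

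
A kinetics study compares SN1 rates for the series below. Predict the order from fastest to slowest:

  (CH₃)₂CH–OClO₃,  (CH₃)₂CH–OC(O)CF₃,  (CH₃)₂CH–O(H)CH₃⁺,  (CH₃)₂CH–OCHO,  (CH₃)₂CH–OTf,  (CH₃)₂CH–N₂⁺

Same R in every case — rank the leaving groups.
A good leaving group is a weak base: the lower the pKₐ of its conjugate acid, the more readily it departs.
(CH₃)₂CH–N₂⁺ loses N₂: no meaningful conjugate acid; N₂ departs as an exceptionally stable neutral molecule
(CH₃)₂CH–OTf loses OTf⁻: pKₐ(CF₃SO₃H (triflic acid)) ≈ -14
(CH₃)₂CH–OClO₃ loses ClO₄⁻: pKₐ(HClO₄) ≈ -10
(CH₃)₂CH–O(H)CH₃⁺ loses R'OH: pKₐ(R'OH₂⁺) ≈ -2.4
(CH₃)₂CH–OC(O)CF₃ loses CF₃COO⁻: pKₐ(CF₃COOH) ≈ 0.2
(CH₃)₂CH–OCHO loses HCOO⁻: pKₐ(HCOOH) ≈ 3.8

(CH₃)₂CH–N₂⁺ > (CH₃)₂CH–OTf > (CH₃)₂CH–OClO₃ > (CH₃)₂CH–O(H)CH₃⁺ > (CH₃)₂CH–OC(O)CF₃ > (CH₃)₂CH–OCHO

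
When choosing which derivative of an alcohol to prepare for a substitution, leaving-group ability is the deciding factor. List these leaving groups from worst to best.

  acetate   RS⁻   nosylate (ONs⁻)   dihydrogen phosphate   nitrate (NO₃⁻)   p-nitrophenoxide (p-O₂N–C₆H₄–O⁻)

Leaving-group ability tracks the stability of the departed species; conjugate-acid pKₐ is the usual yardstick (lower pKₐ → better LG).
nosylate (ONs⁻): pKₐ(p-O₂NC₆H₄SO₃H) ≈ -3.5
nitrate (NO₃⁻): pKₐ(HNO₃) ≈ -1.3
dihydrogen phosphate: pKₐ(H₃PO₄) ≈ 2.1
acetate: pKₐ(CH₃COOH) ≈ 4.8
p-nitrophenoxide (p-O₂N–C₆H₄–O⁻): pKₐ(p-nitrophenol) ≈ 7.2
RS⁻: pKₐ(RSH (a thiol)) ≈ 10.5
The question asks for worst first, so the sequence is read in increasing leaving-group ability.

RS⁻ < p-nitrophenoxide (p-O₂N–C₆H₄–O⁻) < acetate < dihydrogen phosphate < nitrate (NO₃⁻) < nosylate (ONs⁻)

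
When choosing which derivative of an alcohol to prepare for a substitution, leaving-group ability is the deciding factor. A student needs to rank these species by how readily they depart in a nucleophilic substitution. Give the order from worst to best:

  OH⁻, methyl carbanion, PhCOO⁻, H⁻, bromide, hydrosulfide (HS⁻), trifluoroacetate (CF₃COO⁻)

methyl carbanion < H⁻ < OH⁻ < hydrosulfide (HS⁻) < PhCOO⁻ < trifluoroacetate (CF₃COO⁻) < bromide

Leaving-group ability tracks the stability of the departed species; conjugate-acid pKₐ is the usual yardstick (lower pKₐ → better LG).
bromide: pKₐ(HBr) ≈ -9
trifluoroacetate (CF₃COO⁻): pKₐ(CF₃COOH) ≈ 0.2 — strongly electron-withdrawing CF₃ stabilises the carboxylate
PhCOO⁻: pKₐ(C₆H₅COOH) ≈ 4.2 — aryl carboxylate
hydrosulfide (HS⁻): pKₐ(H₂S) ≈ 7
OH⁻: pKₐ(H₂O) ≈ 15.7 — strong base; essentially never leaves without prior activation
H⁻: pKₐ(H₂) ≈ 36 — extremely strong base; leaves only in special hydride-transfer contexts
methyl carbanion: pKₐ(CH₄) ≈ 48
The question asks for worst first, so the sequence is read in increasing leaving-group ability.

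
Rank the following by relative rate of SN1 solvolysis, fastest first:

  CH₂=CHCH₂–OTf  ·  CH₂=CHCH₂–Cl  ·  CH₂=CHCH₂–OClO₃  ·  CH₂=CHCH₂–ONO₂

Identical carbon frameworks mean the comparison reduces to leaving-group quality.
Rank by basicity of the departing species: weakest base leaves most easily.
CH₂=CHCH₂–OTf loses OTf⁻: pKₐ(CF₃SO₃H (triflic acid)) ≈ -14
CH₂=CHCH₂–OClO₃ loses ClO₄⁻: pKₐ(HClO₄) ≈ -10
CH₂=CHCH₂–Cl loses Cl⁻: pKₐ(HCl) ≈ -7
CH₂=CHCH₂–ONO₂ loses NO₃⁻: pKₐ(HNO₃) ≈ -1.3

CH₂=CHCH₂–OTf > CH₂=CHCH₂–OClO₃ > CH₂=CHCH₂–Cl > CH₂=CHCH₂–ONO₂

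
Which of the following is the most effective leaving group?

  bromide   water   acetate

bromide

Rank by basicity of the departing species: weakest base leaves most easily.
bromide: pKₐ(HBr) ≈ -9
water: pKₐ(H₃O⁺) ≈ -1.7
acetate: pKₐ(CH₃COOH) ≈ 4.8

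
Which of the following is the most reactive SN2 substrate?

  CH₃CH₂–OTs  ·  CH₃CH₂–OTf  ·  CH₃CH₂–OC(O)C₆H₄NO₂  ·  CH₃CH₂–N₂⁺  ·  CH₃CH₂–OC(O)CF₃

Identical carbon frameworks mean the comparison reduces to leaving-group quality.
The more stable X⁻ (or X) is on its own — i.e. the weaker a base it is — the better a leaving group it makes.
CH₃CH₂–N₂⁺ loses N₂: no meaningful conjugate acid; N₂ departs as an exceptionally stable neutral molecule
CH₃CH₂–OTf loses OTf⁻: pKₐ(CF₃SO₃H (triflic acid)) ≈ -14
CH₃CH₂–OTs loses OTs⁻: pKₐ(p-CH₃C₆H₄SO₃H (TsOH)) ≈ -2.8
CH₃CH₂–OC(O)CF₃ loses CF₃COO⁻: pKₐ(CF₃COOH) ≈ 0.2
CH₃CH₂–OC(O)C₆H₄NO₂ loses p-O₂N–C₆H₄–COO⁻: pKₐ(p-nitrobenzoic acid) ≈ 3.4

CH₃CH₂–N₂⁺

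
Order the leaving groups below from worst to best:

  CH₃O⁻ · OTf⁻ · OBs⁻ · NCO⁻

The more stable X⁻ (or X) is on its own — i.e. the weaker a base it is — the better a leaving group it makes.
OTf⁻: pKₐ(CF₃SO₃H (triflic acid)) ≈ -14 — charge spread over three oxygens and a CF₃ group; the premier leaving group in synthesis
OBs⁻: pKₐ(p-BrC₆H₄SO₃H) ≈ -2.8 — arenesulfonate with a p-bromo substituent
NCO⁻: pKₐ(HOCN) ≈ 3.5 — resonance between N and O
CH₃O⁻: pKₐ(CH₃OH) ≈ 15.5 — strong base; alkoxides do not leave unassisted
Reversing gives the worst-to-best order requested.

CH₃O⁻ < NCO⁻ < OBs⁻ < OTf⁻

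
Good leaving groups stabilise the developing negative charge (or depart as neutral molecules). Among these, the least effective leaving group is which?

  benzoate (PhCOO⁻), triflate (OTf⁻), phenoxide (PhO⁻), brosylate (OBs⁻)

phenoxide (PhO⁻)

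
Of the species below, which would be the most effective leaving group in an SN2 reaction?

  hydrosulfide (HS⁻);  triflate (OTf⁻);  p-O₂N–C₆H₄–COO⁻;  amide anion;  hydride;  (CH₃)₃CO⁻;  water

triflate (OTf⁻)

A good leaving group is a weak base: the lower the pKₐ of its conjugate acid, the more readily it departs.
triflate (OTf⁻): pKₐ(CF₃SO₃H (triflic acid)) ≈ -14
water: pKₐ(H₃O⁺) ≈ -1.7
p-O₂N–C₆H₄–COO⁻: pKₐ(p-nitrobenzoic acid) ≈ 3.4
hydrosulfide (HS⁻): pKₐ(H₂S) ≈ 7
(CH₃)₃CO⁻: pKₐ(t-BuOH) ≈ 18
hydride: pKₐ(H₂) ≈ 36
amide anion: pKₐ(NH₃) ≈ 38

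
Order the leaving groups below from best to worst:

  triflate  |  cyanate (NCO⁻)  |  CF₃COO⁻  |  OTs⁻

Rank by basicity of the departing species: weakest base leaves most easily.
triflate: pKₐ(CF₃SO₃H (triflic acid)) ≈ -14
OTs⁻: pKₐ(p-CH₃C₆H₄SO₃H (TsOH)) ≈ -2.8 — resonance-delocalised arenesulfonate
CF₃COO⁻: pKₐ(CF₃COOH) ≈ 0.2 — strongly electron-withdrawing CF₃ stabilises the carboxylate
cyanate (NCO⁻): pKₐ(HOCN) ≈ 3.5

triflate > OTs⁻ > CF₃COO⁻ > cyanate (NCO⁻)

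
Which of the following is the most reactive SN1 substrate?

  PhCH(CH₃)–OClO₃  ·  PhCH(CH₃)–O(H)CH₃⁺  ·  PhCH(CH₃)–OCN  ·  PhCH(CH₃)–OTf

PhCH(CH₃)–OTf

The skeletons are identical, so relative rate is governed entirely by leaving-group ability.
The more stable X⁻ (or X) is on its own — i.e. the weaker a base it is — the better a leaving group it makes.
PhCH(CH₃)–OTf loses OTf⁻: pKₐ(CF₃SO₃H (triflic acid)) ≈ -14
PhCH(CH₃)–OClO₃ loses ClO₄⁻: pKₐ(HClO₄) ≈ -10
PhCH(CH₃)–O(H)CH₃⁺ loses R'OH: pKₐ(R'OH₂⁺) ≈ -2.4
PhCH(CH₃)–OCN loses NCO⁻: pKₐ(HOCN) ≈ 3.5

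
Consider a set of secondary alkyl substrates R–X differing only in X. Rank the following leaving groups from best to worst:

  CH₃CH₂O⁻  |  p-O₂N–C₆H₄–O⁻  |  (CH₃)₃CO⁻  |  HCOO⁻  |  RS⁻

Rank by basicity of the departing species: weakest base leaves most easily.
HCOO⁻: pKₐ(HCOOH) ≈ 3.8 — resonance-stabilised carboxylate
p-O₂N–C₆H₄–O⁻: pKₐ(p-nitrophenol) ≈ 7.2
RS⁻: pKₐ(RSH (a thiol)) ≈ 10.5 — moderately basic; rarely leaves without activation
CH₃CH₂O⁻: pKₐ(CH₃CH₂OH) ≈ 16
(CH₃)₃CO⁻: pKₐ(t-BuOH) ≈ 18 — bulky, strongly basic alkoxide

HCOO⁻ > p-O₂N–C₆H₄–O⁻ > RS⁻ > CH₃CH₂O⁻ > (CH₃)₃CO⁻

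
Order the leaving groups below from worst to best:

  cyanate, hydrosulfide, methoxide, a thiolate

methoxide < a thiolate < hydrosulfide < cyanate

A good leaving group is a weak base: the lower the pKₐ of its conjugate acid, the more readily it departs.
cyanate: pKₐ(HOCN) ≈ 3.5 — resonance between N and O
hydrosulfide: pKₐ(H₂S) ≈ 7
a thiolate: pKₐ(RSH (a thiol)) ≈ 10.5 — moderately basic; rarely leaves without activation
methoxide: pKₐ(CH₃OH) ≈ 15.5 — strong base; alkoxides do not leave unassisted
Reversing gives the worst-to-best order requested.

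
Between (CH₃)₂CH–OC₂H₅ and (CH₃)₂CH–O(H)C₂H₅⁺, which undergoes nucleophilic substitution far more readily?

From (CH₃)₂CH–OC₂H₅ the departing group would be CH₃CH₂O⁻ (pKₐ(CH₃CH₂OH) ≈ 16). Strong base; alkoxides do not leave unassisted.
From (CH₃)₂CH–O(H)C₂H₅⁺ the leaving group is R'OH (pKₐ(R'OH₂⁺) ≈ -2.4). Neutral; leaves from a protonated ether (an oxonium ion, R–O(H)R'⁺).
(In practice (CH₃)₂CH–O(H)C₂H₅⁺ is made from (CH₃)₂CH–OC₂H₅ by protonation with concentrated HBr, allowing neutral ethanol, rather than ethoxide, to depart.)

(CH₃)₂CH–O(H)C₂H₅⁺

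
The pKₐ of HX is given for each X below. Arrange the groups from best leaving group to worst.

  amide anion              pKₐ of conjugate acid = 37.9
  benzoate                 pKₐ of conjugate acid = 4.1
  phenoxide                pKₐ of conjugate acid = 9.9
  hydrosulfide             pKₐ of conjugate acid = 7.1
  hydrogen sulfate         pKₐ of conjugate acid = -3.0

hydrogen sulfate > benzoate > hydrosulfide > phenoxide > amide anion

Lower conjugate-acid pKₐ ⇒ weaker base ⇒ better leaving group.
Sorting by the given values: hydrogen sulfate (-3.0), benzoate (4.1), hydrosulfide (7.1), phenoxide (9.9), amide anion (37.9).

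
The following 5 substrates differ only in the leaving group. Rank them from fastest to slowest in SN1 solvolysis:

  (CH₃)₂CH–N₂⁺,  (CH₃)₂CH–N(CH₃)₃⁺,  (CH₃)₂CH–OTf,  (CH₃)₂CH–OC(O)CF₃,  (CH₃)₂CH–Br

Identical carbon frameworks mean the comparison reduces to leaving-group quality.
Rank by basicity of the departing species: weakest base leaves most easily.
(CH₃)₂CH–N₂⁺ loses N₂: no meaningful conjugate acid; N₂ departs as an exceptionally stable neutral molecule
(CH₃)₂CH–OTf loses OTf⁻: pKₐ(CF₃SO₃H (triflic acid)) ≈ -14
(CH₃)₂CH–Br loses Br⁻: pKₐ(HBr) ≈ -9
(CH₃)₂CH–OC(O)CF₃ loses CF₃COO⁻: pKₐ(CF₃COOH) ≈ 0.2
(CH₃)₂CH–N(CH₃)₃⁺ loses NR'₃: pKₐ(R'₃NH⁺) ≈ 10.7

(CH₃)₂CH–N₂⁺ > (CH₃)₂CH–OTf > (CH₃)₂CH–Br > (CH₃)₂CH–OC(O)CF₃ > (CH₃)₂CH–N(CH₃)₃⁺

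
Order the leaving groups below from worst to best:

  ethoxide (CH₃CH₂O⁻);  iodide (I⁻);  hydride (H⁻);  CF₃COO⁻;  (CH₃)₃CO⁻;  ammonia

hydride (H⁻) < (CH₃)₃CO⁻ < ethoxide (CH₃CH₂O⁻) < ammonia < CF₃COO⁻ < iodide (I⁻)

iodide (I⁻): pKₐ(HI) ≈ -10
CF₃COO⁻: pKₐ(CF₃COOH) ≈ 0.2
ammonia: pKₐ(NH₄⁺) ≈ 9.2
ethoxide (CH₃CH₂O⁻): pKₐ(CH₃CH₂OH) ≈ 16 — strong base; alkoxides do not leave unassisted
(CH₃)₃CO⁻: pKₐ(t-BuOH) ≈ 18 — bulky, strongly basic alkoxide
hydride (H⁻): pKₐ(H₂) ≈ 36 — extremely strong base; leaves only in special hydride-transfer contexts
Reversing gives the worst-to-best order requested.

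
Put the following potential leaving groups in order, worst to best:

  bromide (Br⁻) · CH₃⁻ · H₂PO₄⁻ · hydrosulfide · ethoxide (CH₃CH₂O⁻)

Rank by basicity of the departing species: weakest base leaves most easily.
bromide (Br⁻): pKₐ(HBr) ≈ -9
H₂PO₄⁻: pKₐ(H₃PO₄) ≈ 2.1 — moderate base; biological leaving group after further activation
hydrosulfide: pKₐ(H₂S) ≈ 7 — larger and more polarisable than the oxygen analogue
ethoxide (CH₃CH₂O⁻): pKₐ(CH₃CH₂OH) ≈ 16 — strong base; alkoxides do not leave unassisted
CH₃⁻: pKₐ(CH₄) ≈ 48 — unstabilised carbanion; the worst conceivable leaving group
Listed from poorest to best leaving group as asked.

CH₃⁻ < ethoxide (CH₃CH₂O⁻) < hydrosulfide < H₂PO₄⁻ < bromide (Br⁻)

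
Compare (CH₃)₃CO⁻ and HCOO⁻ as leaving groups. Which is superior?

HCOO⁻

HCOO⁻ is the better leaving group.
pKₐ(HCOOH) ≈ 3.8 versus pKₐ(t-BuOH) ≈ 18: HCOO⁻ is the much weaker base.
Resonance-stabilised carboxylate.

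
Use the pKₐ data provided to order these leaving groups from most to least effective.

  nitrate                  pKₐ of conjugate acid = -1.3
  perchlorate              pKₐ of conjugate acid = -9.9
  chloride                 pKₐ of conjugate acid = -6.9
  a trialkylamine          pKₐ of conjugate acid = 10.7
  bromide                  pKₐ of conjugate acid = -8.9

perchlorate > bromide > chloride > nitrate > a trialkylamine

Lower conjugate-acid pKₐ ⇒ weaker base ⇒ better leaving group.
Sorting by the given values: perchlorate (-9.9), bromide (-8.9), chloride (-6.9), nitrate (-1.3), a trialkylamine (10.7).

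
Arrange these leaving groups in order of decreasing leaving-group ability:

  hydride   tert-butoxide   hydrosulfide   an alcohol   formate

an alcohol > formate > hydrosulfide > tert-butoxide > hydride

Leaving-group ability tracks the stability of the departed species; conjugate-acid pKₐ is the usual yardstick (lower pKₐ → better LG).
an alcohol: pKₐ(R'OH₂⁺) ≈ -2.4
formate: pKₐ(HCOOH) ≈ 3.8
hydrosulfide: pKₐ(H₂S) ≈ 7
tert-butoxide: pKₐ(t-BuOH) ≈ 18
hydride: pKₐ(H₂) ≈ 36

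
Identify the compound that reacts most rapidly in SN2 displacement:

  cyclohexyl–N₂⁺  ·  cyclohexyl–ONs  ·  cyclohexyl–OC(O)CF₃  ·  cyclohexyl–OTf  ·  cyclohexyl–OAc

cyclohexyl–N₂⁺

Same R in every case — rank the leaving groups.
A good leaving group is a weak base: the lower the pKₐ of its conjugate acid, the more readily it departs.
cyclohexyl–N₂⁺ loses N₂: no meaningful conjugate acid; N₂ departs as an exceptionally stable neutral molecule
cyclohexyl–OTf loses OTf⁻: pKₐ(CF₃SO₃H (triflic acid)) ≈ -14
cyclohexyl–ONs loses ONs⁻: pKₐ(p-O₂NC₆H₄SO₃H) ≈ -3.5
cyclohexyl–OC(O)CF₃ loses CF₃COO⁻: pKₐ(CF₃COOH) ≈ 0.2
cyclohexyl–OAc loses AcO⁻: pKₐ(CH₃COOH) ≈ 4.8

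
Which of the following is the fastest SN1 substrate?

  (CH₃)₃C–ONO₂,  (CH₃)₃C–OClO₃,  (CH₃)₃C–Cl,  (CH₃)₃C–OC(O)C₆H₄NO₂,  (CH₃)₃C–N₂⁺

Identical carbon frameworks mean the comparison reduces to leaving-group quality.
Rank by basicity of the departing species: weakest base leaves most easily.
(CH₃)₃C–N₂⁺ loses N₂: no meaningful conjugate acid; N₂ departs as an exceptionally stable neutral molecule
(CH₃)₃C–OClO₃ loses ClO₄⁻: pKₐ(HClO₄) ≈ -10
(CH₃)₃C–Cl loses Cl⁻: pKₐ(HCl) ≈ -7
(CH₃)₃C–ONO₂ loses NO₃⁻: pKₐ(HNO₃) ≈ -1.3
(CH₃)₃C–OC(O)C₆H₄NO₂ loses p-O₂N–C₆H₄–COO⁻: pKₐ(p-nitrobenzoic acid) ≈ 3.4

(CH₃)₃C–N₂⁺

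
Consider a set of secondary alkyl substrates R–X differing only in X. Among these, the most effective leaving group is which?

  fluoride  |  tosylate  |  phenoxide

A good leaving group is a weak base: the lower the pKₐ of its conjugate acid, the more readily it departs.
tosylate: pKₐ(p-CH₃C₆H₄SO₃H (TsOH)) ≈ -2.8
fluoride: pKₐ(HF) ≈ 3.2
phenoxide: pKₐ(C₆H₅OH (phenol)) ≈ 10

tosylate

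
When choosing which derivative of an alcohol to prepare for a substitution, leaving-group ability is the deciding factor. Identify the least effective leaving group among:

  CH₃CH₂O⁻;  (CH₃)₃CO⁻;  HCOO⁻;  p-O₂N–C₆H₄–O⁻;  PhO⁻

(CH₃)₃CO⁻

HCOO⁻: pKₐ(HCOOH) ≈ 3.8
p-O₂N–C₆H₄–O⁻: pKₐ(p-nitrophenol) ≈ 7.2
PhO⁻: pKₐ(C₆H₅OH (phenol)) ≈ 10
CH₃CH₂O⁻: pKₐ(CH₃CH₂OH) ≈ 16
(CH₃)₃CO⁻: pKₐ(t-BuOH) ≈ 18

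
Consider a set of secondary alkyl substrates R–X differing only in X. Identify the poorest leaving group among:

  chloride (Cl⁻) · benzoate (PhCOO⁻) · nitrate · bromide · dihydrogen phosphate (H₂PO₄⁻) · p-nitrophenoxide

p-nitrophenoxide

Rank by basicity of the departing species: weakest base leaves most easily.
bromide: pKₐ(HBr) ≈ -9
chloride (Cl⁻): pKₐ(HCl) ≈ -7
nitrate: pKₐ(HNO₃) ≈ -1.3
dihydrogen phosphate (H₂PO₄⁻): pKₐ(H₃PO₄) ≈ 2.1
benzoate (PhCOO⁻): pKₐ(C₆H₅COOH) ≈ 4.2
p-nitrophenoxide: pKₐ(p-nitrophenol) ≈ 7.2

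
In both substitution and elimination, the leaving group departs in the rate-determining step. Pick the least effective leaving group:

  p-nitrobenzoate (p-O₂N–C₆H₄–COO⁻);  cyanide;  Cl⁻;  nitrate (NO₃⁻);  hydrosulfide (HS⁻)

cyanide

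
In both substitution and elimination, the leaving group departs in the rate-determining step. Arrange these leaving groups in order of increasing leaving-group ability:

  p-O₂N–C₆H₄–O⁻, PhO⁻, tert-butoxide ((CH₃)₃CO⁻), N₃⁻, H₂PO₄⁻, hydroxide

tert-butoxide ((CH₃)₃CO⁻) < hydroxide < PhO⁻ < p-O₂N–C₆H₄–O⁻ < N₃⁻ < H₂PO₄⁻

The more stable X⁻ (or X) is on its own — i.e. the weaker a base it is — the better a leaving group it makes.
H₂PO₄⁻: pKₐ(H₃PO₄) ≈ 2.1 — moderate base; biological leaving group after further activation
N₃⁻: pKₐ(HN₃) ≈ 4.7 — linear, resonance-stabilised
p-O₂N–C₆H₄–O⁻: pKₐ(p-nitrophenol) ≈ 7.2 — nitro group delocalises the charge; the classic chromogenic LG
PhO⁻: pKₐ(C₆H₅OH (phenol)) ≈ 10
hydroxide: pKₐ(H₂O) ≈ 15.7 — strong base; essentially never leaves without prior activation
tert-butoxide ((CH₃)₃CO⁻): pKₐ(t-BuOH) ≈ 18
Reversing gives the worst-to-best order requested.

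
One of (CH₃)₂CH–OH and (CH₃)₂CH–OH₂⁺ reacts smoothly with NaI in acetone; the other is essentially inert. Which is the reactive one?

(CH₃)₂CH–OH₂⁺

From (CH₃)₂CH–OH the departing group would be OH⁻ (pKₐ(H₂O) ≈ 15.7). Strong base; essentially never leaves without prior activation.
From (CH₃)₂CH–OH₂⁺ the leaving group is H₂O (pKₐ(H₃O⁺) ≈ -1.7). Neutral; leaves from a protonated alcohol (R–OH₂⁺).
(In practice (CH₃)₂CH–OH₂⁺ is made from (CH₃)₂CH–OH by protonation with strong acid, converting the leaving group from hydroxide to neutral water.)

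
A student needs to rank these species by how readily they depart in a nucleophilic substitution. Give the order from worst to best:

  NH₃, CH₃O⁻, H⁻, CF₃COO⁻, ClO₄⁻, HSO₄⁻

H⁻ < CH₃O⁻ < NH₃ < CF₃COO⁻ < HSO₄⁻ < ClO₄⁻

ClO₄⁻: pKₐ(HClO₄) ≈ -10
HSO₄⁻: pKₐ(H₂SO₄) ≈ -3
CF₃COO⁻: pKₐ(CF₃COOH) ≈ 0.2
NH₃: pKₐ(NH₄⁺) ≈ 9.2
CH₃O⁻: pKₐ(CH₃OH) ≈ 15.5
H⁻: pKₐ(H₂) ≈ 36
The question asks for worst first, so the sequence is read in increasing leaving-group ability.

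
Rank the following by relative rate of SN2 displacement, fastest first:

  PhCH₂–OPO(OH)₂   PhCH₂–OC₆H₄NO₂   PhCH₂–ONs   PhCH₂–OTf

With the same alkyl group throughout, only the leaving group differentiates the rates.
Leaving-group ability tracks the stability of the departed species; conjugate-acid pKₐ is the usual yardstick (lower pKₐ → better LG).
PhCH₂–OTf loses OTf⁻: pKₐ(CF₃SO₃H (triflic acid)) ≈ -14
PhCH₂–ONs loses ONs⁻: pKₐ(p-O₂NC₆H₄SO₃H) ≈ -3.5
PhCH₂–OPO(OH)₂ loses H₂PO₄⁻: pKₐ(H₃PO₄) ≈ 2.1
PhCH₂–OC₆H₄NO₂ loses p-O₂N–C₆H₄–O⁻: pKₐ(p-nitrophenol) ≈ 7.2

PhCH₂–OTf > PhCH₂–ONs > PhCH₂–OPO(OH)₂ > PhCH₂–OC₆H₄NO₂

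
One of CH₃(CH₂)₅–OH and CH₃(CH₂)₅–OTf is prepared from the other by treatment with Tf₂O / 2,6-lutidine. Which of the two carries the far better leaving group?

From CH₃(CH₂)₅–OH the departing group would be OH⁻ (pKₐ(H₂O) ≈ 15.7). Strong base; essentially never leaves without prior activation.
From CH₃(CH₂)₅–OTf the leaving group is OTf⁻ (pKₐ(CF₃SO₃H (triflic acid)) ≈ -14). Charge spread over three oxygens and a CF₃ group; the premier leaving group in synthesis.
Treatment with Tf₂O / 2,6-lutidine works by converting the hydroxyl into a triflate, making CH₃(CH₂)₅–OTf enormously more reactive.

CH₃(CH₂)₅–OTf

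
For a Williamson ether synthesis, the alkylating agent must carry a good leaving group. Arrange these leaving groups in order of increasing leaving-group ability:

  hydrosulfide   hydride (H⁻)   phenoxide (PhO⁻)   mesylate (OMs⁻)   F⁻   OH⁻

Rank by basicity of the departing species: weakest base leaves most easily.
mesylate (OMs⁻): pKₐ(CH₃SO₃H (MsOH)) ≈ -1.9 — resonance-delocalised alkanesulfonate
F⁻: pKₐ(HF) ≈ 3.2 — small and strongly basic; the poor halide leaving group
hydrosulfide: pKₐ(H₂S) ≈ 7
phenoxide (PhO⁻): pKₐ(C₆H₅OH (phenol)) ≈ 10
OH⁻: pKₐ(H₂O) ≈ 15.7
hydride (H⁻): pKₐ(H₂) ≈ 36 — extremely strong base; leaves only in special hydride-transfer contexts
Listed from poorest to best leaving group as asked.

hydride (H⁻) < OH⁻ < phenoxide (PhO⁻) < hydrosulfide < F⁻ < mesylate (OMs⁻)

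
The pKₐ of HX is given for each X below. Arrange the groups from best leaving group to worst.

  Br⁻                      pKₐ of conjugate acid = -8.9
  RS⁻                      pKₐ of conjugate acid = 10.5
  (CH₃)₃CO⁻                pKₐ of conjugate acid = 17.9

Lower conjugate-acid pKₐ ⇒ weaker base ⇒ better leaving group.
Sorting by the given values: Br⁻ (-8.9), RS⁻ (10.5), (CH₃)₃CO⁻ (17.9).

Br⁻ > RS⁻ > (CH₃)₃CO⁻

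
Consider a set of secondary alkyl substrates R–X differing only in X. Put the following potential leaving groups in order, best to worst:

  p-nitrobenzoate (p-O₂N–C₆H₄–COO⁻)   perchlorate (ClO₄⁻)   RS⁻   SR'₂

A good leaving group is a weak base: the lower the pKₐ of its conjugate acid, the more readily it departs.
perchlorate (ClO₄⁻): pKₐ(HClO₄) ≈ -10
SR'₂: pKₐ(R'₂SH⁺) ≈ -7
p-nitrobenzoate (p-O₂N–C₆H₄–COO⁻): pKₐ(p-nitrobenzoic acid) ≈ 3.4
RS⁻: pKₐ(RSH (a thiol)) ≈ 10.5

perchlorate (ClO₄⁻) > SR'₂ > p-nitrobenzoate (p-O₂N–C₆H₄–COO⁻) > RS⁻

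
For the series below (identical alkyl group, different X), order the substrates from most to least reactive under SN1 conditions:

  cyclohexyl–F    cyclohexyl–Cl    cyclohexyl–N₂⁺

cyclohexyl–N₂⁺ > cyclohexyl–Cl > cyclohexyl–F

With the same alkyl group throughout, only the leaving group differentiates the rates.
A good leaving group is a weak base: the lower the pKₐ of its conjugate acid, the more readily it departs.
cyclohexyl–N₂⁺ loses N₂: no meaningful conjugate acid; N₂ departs as an exceptionally stable neutral molecule
cyclohexyl–Cl loses Cl⁻: pKₐ(HCl) ≈ -7
cyclohexyl–F loses F⁻: pKₐ(HF) ≈ 3.2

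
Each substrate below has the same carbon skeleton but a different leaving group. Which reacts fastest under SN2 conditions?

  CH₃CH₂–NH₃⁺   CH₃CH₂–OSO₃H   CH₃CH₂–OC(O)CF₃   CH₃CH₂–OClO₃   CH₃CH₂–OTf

CH₃CH₂–OTf

Identical carbon frameworks mean the comparison reduces to leaving-group quality.
Leaving-group ability tracks the stability of the departed species; conjugate-acid pKₐ is the usual yardstick (lower pKₐ → better LG).
CH₃CH₂–OTf loses OTf⁻: pKₐ(CF₃SO₃H (triflic acid)) ≈ -14
CH₃CH₂–OClO₃ loses ClO₄⁻: pKₐ(HClO₄) ≈ -10
CH₃CH₂–OSO₃H loses HSO₄⁻: pKₐ(H₂SO₄) ≈ -3
CH₃CH₂–OC(O)CF₃ loses CF₃COO⁻: pKₐ(CF₃COOH) ≈ 0.2
CH₃CH₂–NH₃⁺ loses NH₃: pKₐ(NH₄⁺) ≈ 9.2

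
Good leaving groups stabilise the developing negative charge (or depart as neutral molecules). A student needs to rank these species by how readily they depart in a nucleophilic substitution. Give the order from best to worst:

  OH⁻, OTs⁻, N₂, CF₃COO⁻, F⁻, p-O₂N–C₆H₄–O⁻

N₂ > OTs⁻ > CF₃COO⁻ > F⁻ > p-O₂N–C₆H₄–O⁻ > OH⁻

N₂: no meaningful conjugate acid; N₂ departs as an exceptionally stable neutral molecule
OTs⁻: pKₐ(p-CH₃C₆H₄SO₃H (TsOH)) ≈ -2.8
CF₃COO⁻: pKₐ(CF₃COOH) ≈ 0.2
F⁻: pKₐ(HF) ≈ 3.2
p-O₂N–C₆H₄–O⁻: pKₐ(p-nitrophenol) ≈ 7.2
OH⁻: pKₐ(H₂O) ≈ 15.7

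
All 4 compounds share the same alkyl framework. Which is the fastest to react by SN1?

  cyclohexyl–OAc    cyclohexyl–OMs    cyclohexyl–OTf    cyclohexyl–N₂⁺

With the same alkyl group throughout, only the leaving group differentiates the rates.
Leaving-group ability tracks the stability of the departed species; conjugate-acid pKₐ is the usual yardstick (lower pKₐ → better LG).
cyclohexyl–N₂⁺ loses N₂: no meaningful conjugate acid; N₂ departs as an exceptionally stable neutral molecule
cyclohexyl–OTf loses OTf⁻: pKₐ(CF₃SO₃H (triflic acid)) ≈ -14
cyclohexyl–OMs loses OMs⁻: pKₐ(CH₃SO₃H (MsOH)) ≈ -1.9
cyclohexyl–OAc loses AcO⁻: pKₐ(CH₃COOH) ≈ 4.8

cyclohexyl–N₂⁺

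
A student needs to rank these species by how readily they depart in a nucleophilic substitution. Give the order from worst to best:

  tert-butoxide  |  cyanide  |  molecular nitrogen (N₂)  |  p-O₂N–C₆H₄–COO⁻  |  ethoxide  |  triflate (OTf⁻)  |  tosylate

Rank by basicity of the departing species: weakest base leaves most easily.
molecular nitrogen (N₂): no meaningful conjugate acid; N₂ departs as an exceptionally stable neutral molecule
triflate (OTf⁻): pKₐ(CF₃SO₃H (triflic acid)) ≈ -14
tosylate: pKₐ(p-CH₃C₆H₄SO₃H (TsOH)) ≈ -2.8 — resonance-delocalised arenesulfonate
p-O₂N–C₆H₄–COO⁻: pKₐ(p-nitrobenzoic acid) ≈ 3.4
cyanide: pKₐ(HCN) ≈ 9.2
ethoxide: pKₐ(CH₃CH₂OH) ≈ 16
tert-butoxide: pKₐ(t-BuOH) ≈ 18 — bulky, strongly basic alkoxide
Reversing gives the worst-to-best order requested.

tert-butoxide < ethoxide < cyanide < p-O₂N–C₆H₄–COO⁻ < tosylate < triflate (OTf⁻) < molecular nitrogen (N₂)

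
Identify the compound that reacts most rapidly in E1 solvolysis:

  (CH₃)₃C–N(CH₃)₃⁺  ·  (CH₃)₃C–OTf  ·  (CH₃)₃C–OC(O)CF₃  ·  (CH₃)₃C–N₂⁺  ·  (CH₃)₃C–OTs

The skeletons are identical, so relative rate is governed entirely by leaving-group ability.
Rank by basicity of the departing species: weakest base leaves most easily.
(CH₃)₃C–N₂⁺ loses N₂: no meaningful conjugate acid; N₂ departs as an exceptionally stable neutral molecule
(CH₃)₃C–OTf loses OTf⁻: pKₐ(CF₃SO₃H (triflic acid)) ≈ -14
(CH₃)₃C–OTs loses OTs⁻: pKₐ(p-CH₃C₆H₄SO₃H (TsOH)) ≈ -2.8
(CH₃)₃C–OC(O)CF₃ loses CF₃COO⁻: pKₐ(CF₃COOH) ≈ 0.2
(CH₃)₃C–N(CH₃)₃⁺ loses NR'₃: pKₐ(R'₃NH⁺) ≈ 10.7

(CH₃)₃C–N₂⁺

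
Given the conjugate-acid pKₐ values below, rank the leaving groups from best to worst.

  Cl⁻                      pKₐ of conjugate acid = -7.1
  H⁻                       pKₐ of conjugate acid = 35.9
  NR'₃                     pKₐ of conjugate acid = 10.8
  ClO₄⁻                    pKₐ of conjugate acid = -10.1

ClO₄⁻ > Cl⁻ > NR'₃ > H⁻

Lower conjugate-acid pKₐ ⇒ weaker base ⇒ better leaving group.
Sorting by the given values: ClO₄⁻ (-10.1), Cl⁻ (-7.1), NR'₃ (10.8), H⁻ (35.9).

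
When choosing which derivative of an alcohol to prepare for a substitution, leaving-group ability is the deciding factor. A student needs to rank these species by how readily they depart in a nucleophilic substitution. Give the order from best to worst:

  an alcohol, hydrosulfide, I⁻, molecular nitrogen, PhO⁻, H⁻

molecular nitrogen: no meaningful conjugate acid; N₂ departs as an exceptionally stable neutral molecule
I⁻: pKₐ(HI) ≈ -10
an alcohol: pKₐ(R'OH₂⁺) ≈ -2.4
hydrosulfide: pKₐ(H₂S) ≈ 7 — larger and more polarisable than the oxygen analogue
PhO⁻: pKₐ(C₆H₅OH (phenol)) ≈ 10 — resonance into the ring helps, but still a poor LG
H⁻: pKₐ(H₂) ≈ 36

molecular nitrogen > I⁻ > an alcohol > hydrosulfide > PhO⁻ > H⁻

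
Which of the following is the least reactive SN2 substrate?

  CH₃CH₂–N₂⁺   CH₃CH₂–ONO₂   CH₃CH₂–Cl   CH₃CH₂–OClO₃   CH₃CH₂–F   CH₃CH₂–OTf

CH₃CH₂–F

With the same alkyl group throughout, only the leaving group differentiates the rates.
The more stable X⁻ (or X) is on its own — i.e. the weaker a base it is — the better a leaving group it makes.
CH₃CH₂–N₂⁺ loses N₂: no meaningful conjugate acid; N₂ departs as an exceptionally stable neutral molecule
CH₃CH₂–OTf loses OTf⁻: pKₐ(CF₃SO₃H (triflic acid)) ≈ -14
CH₃CH₂–OClO₃ loses ClO₄⁻: pKₐ(HClO₄) ≈ -10
CH₃CH₂–Cl loses Cl⁻: pKₐ(HCl) ≈ -7
CH₃CH₂–ONO₂ loses NO₃⁻: pKₐ(HNO₃) ≈ -1.3
CH₃CH₂–F loses F⁻: pKₐ(HF) ≈ 3.2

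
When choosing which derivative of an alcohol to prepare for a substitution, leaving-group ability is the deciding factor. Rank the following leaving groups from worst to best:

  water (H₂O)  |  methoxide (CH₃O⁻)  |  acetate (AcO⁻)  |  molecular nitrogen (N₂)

methoxide (CH₃O⁻) < acetate (AcO⁻) < water (H₂O) < molecular nitrogen (N₂)

molecular nitrogen (N₂): no meaningful conjugate acid; N₂ departs as an exceptionally stable neutral molecule
water (H₂O): pKₐ(H₃O⁺) ≈ -1.7 — neutral; leaves from a protonated alcohol (R–OH₂⁺)
acetate (AcO⁻): pKₐ(CH₃COOH) ≈ 4.8 — resonance-stabilised but still a weak base
methoxide (CH₃O⁻): pKₐ(CH₃OH) ≈ 15.5 — strong base; alkoxides do not leave unassisted
The question asks for worst first, so the sequence is read in increasing leaving-group ability.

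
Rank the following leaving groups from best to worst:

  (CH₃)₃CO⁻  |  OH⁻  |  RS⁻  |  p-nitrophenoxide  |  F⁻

The more stable X⁻ (or X) is on its own — i.e. the weaker a base it is — the better a leaving group it makes.
F⁻: pKₐ(HF) ≈ 3.2
p-nitrophenoxide: pKₐ(p-nitrophenol) ≈ 7.2
RS⁻: pKₐ(RSH (a thiol)) ≈ 10.5
OH⁻: pKₐ(H₂O) ≈ 15.7
(CH₃)₃CO⁻: pKₐ(t-BuOH) ≈ 18

F⁻ > p-nitrophenoxide > RS⁻ > OH⁻ > (CH₃)₃CO⁻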